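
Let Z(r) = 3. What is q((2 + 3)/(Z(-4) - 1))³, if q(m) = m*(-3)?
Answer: -3375/8 ≈ -421.88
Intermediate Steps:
q(m) = -3*m
q((2 + 3)/(Z(-4) - 1))³ = (-3*(2 + 3)/(3 - 1))³ = (-15/2)³ = -3375/8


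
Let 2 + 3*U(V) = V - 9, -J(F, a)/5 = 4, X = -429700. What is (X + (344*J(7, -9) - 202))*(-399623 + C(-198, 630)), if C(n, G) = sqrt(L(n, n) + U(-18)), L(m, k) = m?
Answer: 174548133186 - 145594*I*sqrt(1869) ≈ 1.7455e+11 - 6.2943e+6*I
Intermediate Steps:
J(F, a) = -20 (J(F, a) = -5*4 = -20)
U(V) = -11/3 + V/3 (U(V) = -2/3 + (V - 9)/3 = -2/3 + (-9 + V)/3 = -2/3 + (-3 + V/3) = -11/3 + V/3)
C(n, G) = sqrt(-29/3 + n) (C(n, G) = sqrt(n + (-11/3 + (1/3)*(-18))) = sqrt(n + (-11/3 - 6)) = sqrt(n - 29/3) = sqrt(-29/3 + n))
(X + (344*J(7, -9) - 202))*(-399623 + C(-198, 630)) = (-429700 + (344*(-20) - 202))*(-399623 + sqrt(-87 + 9*(-198))/3) = (-429700 + (-6880 - 202))*(-399623 + sqrt(-87 - 1782)/3) = (-429700 - 7082)*(-399623 + sqrt(-1869)/3) = -436782*(-399623 + (I*sqrt(1869))/3) = -436782*(-399623 + I*sqrt(1869)/3) = 174548133186 - 145594*I*sqrt(1869)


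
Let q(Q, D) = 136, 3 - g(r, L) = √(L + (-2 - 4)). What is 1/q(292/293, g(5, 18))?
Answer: 1/136 ≈ 0.0073529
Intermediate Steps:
g(r, L) = 3 - √(-6 + L) (g(r, L) = 3 - √(L + (-2 - 4)) = 3 - √(L - 6) = 3 - √(-6 + L))
1/q(292/293, g(5, 18)) = 1/136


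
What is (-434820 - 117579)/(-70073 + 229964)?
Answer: -184133/53297 ≈ -3.4548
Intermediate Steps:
(-434820 - 117579)/(-70073 + 229964) = -552399/159891 = -552399*1/159891 = -184133/53297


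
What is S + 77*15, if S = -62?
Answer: 1093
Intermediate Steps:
S + 77*15 = -62 + 77*15 = -62 + 1155 = 1093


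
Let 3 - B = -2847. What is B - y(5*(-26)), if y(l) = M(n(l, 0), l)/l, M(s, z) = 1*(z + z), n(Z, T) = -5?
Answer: 2848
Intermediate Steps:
B = 2850 (B = 3 - 1*(-2847) = 3 + 2847 = 2850)
M(s, z) = 2*z (M(s, z) = 1*(2*z) = 2*z)
y(l) = 2 (y(l) = (2*l)/l = 2)
B - y(5*(-26)) = 2850 - 1*2 = 2850 - 2 = 2848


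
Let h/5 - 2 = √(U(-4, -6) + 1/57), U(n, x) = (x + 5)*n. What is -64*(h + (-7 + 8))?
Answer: -704 - 320*√13053/57 ≈ -1345.4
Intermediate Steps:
U(n, x) = n*(5 + x) (U(n, x) = (5 + x)*n = n*(5 + x))
h = 10 + 5*√13053/57 (h = 10 + 5*√(-4*(5 - 6) + 1/57) = 10 + 5*√(-4*(-1) + 1/57) = 10 + 5*√(4 + 1/57) = 10 + 5*√(229/57) = 10 + 5*(√13053/57) = 10 + 5*√13053/57 ≈ 20.022)
-64*(h + (-7 + 8)) = -64*((10 + 5*√13053/57) + (-7 + 8)) = -64*((10 + 5*√13053/57) + 1) = -64*(11 + 5*√13053/57) = -704 - 320*√13053/57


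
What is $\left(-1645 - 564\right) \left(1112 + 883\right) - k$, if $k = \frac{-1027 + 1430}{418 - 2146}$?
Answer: $- \frac{7615217837}{1728} \approx -4.407 \cdot 10^{6}$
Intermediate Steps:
$k = - \frac{403}{1728}$ ($k = \frac{403}{-1728} = 403 \left(- \frac{1}{1728}\right) = - \frac{403}{1728} \approx -0.23322$)
$\left(-1645 - 564\right) \left(1112 + 883\right) - k = \left(-1645 - 564\right) \left(1112 + 883\right) - - \frac{403}{1728} = \left(-2209\right) 1995 + \frac{403}{1728} = -4406955 + \frac{403}{1728} = - \frac{7615217837}{1728}$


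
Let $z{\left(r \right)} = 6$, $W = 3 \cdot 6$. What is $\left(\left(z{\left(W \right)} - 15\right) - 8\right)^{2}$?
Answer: $289$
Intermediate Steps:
$W = 18$
$\left(\left(z{\left(W \right)} - 15\right) - 8\right)^{2} = \left(\left(6 - 15\right) - 8\right)^{2} = \left(-9 - 8\right)^{2} = \left(-17\right)^{2} = 289$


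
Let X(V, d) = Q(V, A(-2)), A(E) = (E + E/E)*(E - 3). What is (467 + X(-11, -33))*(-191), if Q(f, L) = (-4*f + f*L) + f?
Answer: -84995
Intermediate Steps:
A(E) = (1 + E)*(-3 + E) (A(E) = (E + 1)*(-3 + E) = (1 + E)*(-3 + E))
Q(f, L) = -3*f + L*f (Q(f, L) = (-4*f + L*f) + f = -3*f + L*f)
X(V, d) = 2*V (X(V, d) = V*(-3 + (-3 + (-2)² - 2*(-2))) = V*(-3 + (-3 + 4 + 4)) = V*(-3 + 5) = V*2 = 2*V)
(467 + X(-11, -33))*(-191) = (467 + 2*(-11))*(-191) = (467 - 22)*(-191) = 445*(-191) = -84995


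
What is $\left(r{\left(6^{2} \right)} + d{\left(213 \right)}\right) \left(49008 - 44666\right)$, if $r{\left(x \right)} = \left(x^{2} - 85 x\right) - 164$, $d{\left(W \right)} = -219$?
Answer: $-9322274$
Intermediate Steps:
$r{\left(x \right)} = -164 + x^{2} - 85 x$
$\left(r{\left(6^{2} \right)} + d{\left(213 \right)}\right) \left(49008 - 44666\right) = \left(\left(-164 + \left(6^{2}\right)^{2} - 85 \cdot 6^{2}\right) - 219\right) \left(49008 - 44666\right) = \left(\left(-164 + 36^{2} - 3060\right) - 219\right) 4342 = \left(\left(-164 + 1296 - 3060\right) - 219\right) 4342 = \left(-1928 - 219\right) 4342 = \left(-2147\right) 4342 = -9322274$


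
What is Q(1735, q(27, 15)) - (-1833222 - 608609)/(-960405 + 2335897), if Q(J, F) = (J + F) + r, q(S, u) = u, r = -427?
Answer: 1822217747/1375492 ≈ 1324.8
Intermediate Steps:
Q(J, F) = -427 + F + J (Q(J, F) = (J + F) - 427 = (F + J) - 427 = -427 + F + J)
Q(1735, q(27, 15)) - (-1833222 - 608609)/(-960405 + 2335897) = (-427 + 15 + 1735) - (-1833222 - 608609)/(-960405 + 2335897) = 1323 - (-2441831)/1375492 = 1323 - 1*(-2441831/1375492) = 1323 + 2441831/1375492 = 1822217747/1375492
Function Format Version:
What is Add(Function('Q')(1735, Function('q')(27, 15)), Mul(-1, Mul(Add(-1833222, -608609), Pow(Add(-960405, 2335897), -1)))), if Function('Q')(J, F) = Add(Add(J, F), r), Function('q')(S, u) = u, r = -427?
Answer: Rational(1822217747, 1375492) ≈ 1324.8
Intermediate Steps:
Function('Q')(J, F) = Add(-427, F, J) (Function('Q')(J, F) = Add(Add(J, F), -427) = Add(Add(F, J), -427) = Add(-427, F, J))
Add(Function('Q')(1735, Function('q')(27, 15)), Mul(-1, Mul(Add(-1833222, -608609), Pow(Add(-960405, 2335897), -1)))) = Add(Add(-427, 15, 1735), Mul(-1, Mul(Add(-1833222, -608609), Pow(Add(-960405, 2335897), -1)))) = Add(1323, Mul(-1, Mul(-2441831, Pow(1375492, -1)))) = Add(1323, Mul(-1, Mul(-2441831, Rational(1, 1375492)))) = Add(1323, Mul(-1, Rational(-2441831, 1375492))) = Add(1323, Rational(2441831, 1375492)) = Rational(1822217747, 1375492)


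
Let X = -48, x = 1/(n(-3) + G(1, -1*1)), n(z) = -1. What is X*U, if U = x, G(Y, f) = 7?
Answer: -8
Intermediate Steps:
x = ⅙ (x = 1/(-1 + 7) = 1/6 = ⅙ ≈ 0.16667)
U = ⅙ ≈ 0.16667
X*U = -48*⅙ = -8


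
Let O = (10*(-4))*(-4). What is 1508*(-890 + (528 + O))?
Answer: -304616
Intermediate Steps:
O = 160 (O = -40*(-4) = 160)
1508*(-890 + (528 + O)) = 1508*(-890 + (528 + 160)) = 1508*(-890 + 688) = 1508*(-202) = -304616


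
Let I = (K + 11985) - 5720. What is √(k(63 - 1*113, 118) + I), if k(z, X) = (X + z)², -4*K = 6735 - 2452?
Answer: √39273/2 ≈ 99.087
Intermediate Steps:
K = -4283/4 (K = -(6735 - 2452)/4 = -¼*4283 = -4283/4 ≈ -1070.8)
I = 20777/4 (I = (-4283/4 + 11985) - 5720 = 43657/4 - 5720 = 20777/4 ≈ 5194.3)
√(k(63 - 1*113, 118) + I) = √((118 + (63 - 1*113))² + 20777/4) = √((118 + (63 - 113))² + 20777/4) = √((118 - 50)² + 20777/4) = √(68² + 20777/4) = √(4624 + 20777/4) = √(39273/4) = √39273/2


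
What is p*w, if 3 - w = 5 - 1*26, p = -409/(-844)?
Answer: 2454/211 ≈ 11.630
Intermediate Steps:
p = 409/844 (p = -409*(-1/844) = 409/844 ≈ 0.48460)
w = 24 (w = 3 - (5 - 1*26) = 3 - (5 - 26) = 3 - 1*(-21) = 3 + 21 = 24)
p*w = (409/844)*24 = 2454/211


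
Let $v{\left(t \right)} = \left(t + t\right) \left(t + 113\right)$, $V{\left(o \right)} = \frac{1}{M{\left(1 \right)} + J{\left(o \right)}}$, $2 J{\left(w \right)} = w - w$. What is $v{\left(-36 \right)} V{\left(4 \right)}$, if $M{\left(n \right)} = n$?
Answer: $-5544$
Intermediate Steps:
$J{\left(w \right)} = 0$ ($J{\left(w \right)} = \frac{w - w}{2} = \frac{1}{2} \cdot 0 = 0$)
$V{\left(o \right)} = 1$ ($V{\left(o \right)} = \frac{1}{1 + 0} = 1^{-1} = 1$)
$v{\left(t \right)} = 2 t \left(113 + t\right)$
$v{\left(-36 \right)} V{\left(4 \right)} = 2 \left(-36\right) \left(113 - 36\right) 1 = 2 \left(-36\right) 77 \cdot 1 = \left(-5544\right) 1 = -5544$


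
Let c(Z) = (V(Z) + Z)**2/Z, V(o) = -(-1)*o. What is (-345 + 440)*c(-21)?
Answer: -7980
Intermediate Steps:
V(o) = o
c(Z) = 4*Z (c(Z) = (Z + Z)**2/Z = (2*Z)**2/Z = (4*Z**2)/Z = 4*Z)
(-345 + 440)*c(-21) = (-345 + 440)*(4*(-21)) = 95*(-84) = -7980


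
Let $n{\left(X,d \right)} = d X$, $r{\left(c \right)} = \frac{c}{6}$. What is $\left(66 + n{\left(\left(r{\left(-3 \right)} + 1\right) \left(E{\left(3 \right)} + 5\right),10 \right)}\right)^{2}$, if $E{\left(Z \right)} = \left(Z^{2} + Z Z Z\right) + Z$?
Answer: $81796$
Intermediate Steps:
$r{\left(c \right)} = \frac{c}{6}$ ($r{\left(c \right)} = c \frac{1}{6} = \frac{c}{6}$)
$E{\left(Z \right)} = Z + Z^{2} + Z^{3}$ ($E{\left(Z \right)} = \left(Z^{2} + Z^{2} Z\right) + Z = \left(Z^{2} + Z^{3}\right) + Z = Z + Z^{2} + Z^{3}$)
$n{\left(X,d \right)} = X d$
$\left(66 + n{\left(\left(r{\left(-3 \right)} + 1\right) \left(E{\left(3 \right)} + 5\right),10 \right)}\right)^{2} = \left(66 + \left(\frac{1}{6} \left(-3\right) + 1\right) \left(3 \left(1 + 3 + 3^{2}\right) + 5\right) 10\right)^{2} = \left(66 + \left(- \frac{1}{2} + 1\right) \left(3 \left(1 + 3 + 9\right) + 5\right) 10\right)^{2} = \left(66 + \frac{3 \cdot 13 + 5}{2} \cdot 10\right)^{2} = \left(66 + \frac{39 + 5}{2} \cdot 10\right)^{2} = \left(66 + \frac{1}{2} \cdot 44 \cdot 10\right)^{2} = \left(66 + 22 \cdot 10\right)^{2} = \left(66 + 220\right)^{2} = 286^{2} = 81796$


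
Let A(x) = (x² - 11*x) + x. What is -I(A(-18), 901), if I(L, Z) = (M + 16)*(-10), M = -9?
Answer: 70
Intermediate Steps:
A(x) = x² - 10*x
I(L, Z) = -70 (I(L, Z) = (-9 + 16)*(-10) = 7*(-10) = -70)
-I(A(-18), 901) = -1*(-70) = 70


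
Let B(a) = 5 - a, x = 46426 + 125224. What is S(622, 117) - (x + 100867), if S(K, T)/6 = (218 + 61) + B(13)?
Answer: -270891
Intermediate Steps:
x = 171650
S(K, T) = 1626 (S(K, T) = 6*((218 + 61) + (5 - 1*13)) = 6*(279 + (5 - 13)) = 6*(279 - 8) = 6*271 = 1626)
S(622, 117) - (x + 100867) = 1626 - (171650 + 100867) = 1626 - 1*272517 = 1626 - 272517 = -270891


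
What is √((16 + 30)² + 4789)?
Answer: √6905 ≈ 83.096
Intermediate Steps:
√((16 + 30)² + 4789) = √(46² + 4789) = √(2116 + 4789) = √6905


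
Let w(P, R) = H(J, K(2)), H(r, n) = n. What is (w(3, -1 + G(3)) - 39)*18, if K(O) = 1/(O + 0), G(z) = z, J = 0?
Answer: -693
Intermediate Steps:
K(O) = 1/O
w(P, R) = ½ (w(P, R) = 1/2 = ½)
(w(3, -1 + G(3)) - 39)*18 = (½ - 39)*18 = -77/2*18 = -693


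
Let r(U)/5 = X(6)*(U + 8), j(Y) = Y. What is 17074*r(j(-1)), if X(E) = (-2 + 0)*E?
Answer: -7171080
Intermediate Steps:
X(E) = -2*E
r(U) = -480 - 60*U (r(U) = 5*((-2*6)*(U + 8)) = 5*(-12*(8 + U)) = 5*(-96 - 12*U) = -480 - 60*U)
17074*r(j(-1)) = 17074*(-480 - 60*(-1)) = 17074*(-480 + 60) = 17074*(-420) = -7171080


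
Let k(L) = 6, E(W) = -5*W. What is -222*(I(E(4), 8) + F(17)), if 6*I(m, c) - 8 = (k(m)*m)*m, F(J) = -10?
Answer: -86876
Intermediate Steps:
I(m, c) = 4/3 + m² (I(m, c) = 4/3 + ((6*m)*m)/6 = 4/3 + (6*m²)/6 = 4/3 + m²)
-222*(I(E(4), 8) + F(17)) = -222*((4/3 + (-5*4)²) - 10) = -222*((4/3 + (-20)²) - 10) = -222*((4/3 + 400) - 10) = -222*(1204/3 - 10) = -222*1174/3 = -86876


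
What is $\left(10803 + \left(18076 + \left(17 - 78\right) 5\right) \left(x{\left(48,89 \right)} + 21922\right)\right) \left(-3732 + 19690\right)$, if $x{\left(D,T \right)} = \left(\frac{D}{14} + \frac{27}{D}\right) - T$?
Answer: $\frac{346803315627431}{56} \approx 6.1929 \cdot 10^{12}$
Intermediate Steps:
$x{\left(D,T \right)} = - T + \frac{27}{D} + \frac{D}{14}$ ($x{\left(D,T \right)} = \left(D \frac{1}{14} + \frac{27}{D}\right) - T = \left(\frac{D}{14} + \frac{27}{D}\right) - T = \left(\frac{27}{D} + \frac{D}{14}\right) - T = - T + \frac{27}{D} + \frac{D}{14}$)
$\left(10803 + \left(18076 + \left(17 - 78\right) 5\right) \left(x{\left(48,89 \right)} + 21922\right)\right) \left(-3732 + 19690\right) = \left(10803 + \left(18076 + \left(17 - 78\right) 5\right) \left(\left(\left(-1\right) 89 + \frac{27}{48} + \frac{1}{14} \cdot 48\right) + 21922\right)\right) \left(-3732 + 19690\right) = \left(10803 + \left(18076 - 305\right) \left(\left(-89 + 27 \cdot \frac{1}{48} + \frac{24}{7}\right) + 21922\right)\right) 15958 = \left(10803 + \left(18076 - 305\right) \left(\left(-89 + \frac{9}{16} + \frac{24}{7}\right) + 21922\right)\right) 15958 = \left(10803 + 17771 \left(- \frac{9521}{112} + 21922\right)\right) 15958 = \left(10803 + 17771 \cdot \frac{2445743}{112}\right) 15958 = \left(10803 + \frac{43463298853}{112}\right) 15958 = \frac{43464508789}{112} \cdot 15958 = \frac{346803315627431}{56}$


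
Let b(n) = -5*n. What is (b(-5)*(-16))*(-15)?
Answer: 6000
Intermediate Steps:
(b(-5)*(-16))*(-15) = (-5*(-5)*(-16))*(-15) = (25*(-16))*(-15) = -400*(-15) = 6000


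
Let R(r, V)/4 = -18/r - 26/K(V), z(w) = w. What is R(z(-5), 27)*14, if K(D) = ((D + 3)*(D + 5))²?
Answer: 11612069/57600 ≈ 201.60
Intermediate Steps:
K(D) = (3 + D)²*(5 + D)² (K(D) = ((3 + D)*(5 + D))² = (3 + D)²*(5 + D)²)
R(r, V) = -72/r - 104/((3 + V)²*(5 + V)²) (R(r, V) = 4*(-18/r - 26*1/((3 + V)²*(5 + V)²)) = 4*(-18/r - 26/((3 + V)²*(5 + V)²)) = -72/r - 104/((3 + V)²*(5 + V)²))
R(z(-5), 27)*14 = (-72/(-5) - 104/((3 + 27)²*(5 + 27)²))*14 = (-72*(-⅕) - 104/(30²*32²))*14 = (72/5 - 104*1/900*1/1024)*14 = (72/5 - 13/115200)*14 = (1658867/115200)*14 = 11612069/57600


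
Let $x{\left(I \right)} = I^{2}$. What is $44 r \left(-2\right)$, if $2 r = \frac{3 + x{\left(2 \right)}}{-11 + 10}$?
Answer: $308$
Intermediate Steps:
$r = - \frac{7}{2}$ ($r = \frac{\left(3 + 2^{2}\right) \frac{1}{-11 + 10}}{2} = \frac{\left(3 + 4\right) \frac{1}{-1}}{2} = \frac{7 \left(-1\right)}{2} = \frac{1}{2} \left(-7\right) = - \frac{7}{2} \approx -3.5$)
$44 r \left(-2\right) = 44 \left(- \frac{7}{2}\right) \left(-2\right) = \left(-154\right) \left(-2\right) = 308$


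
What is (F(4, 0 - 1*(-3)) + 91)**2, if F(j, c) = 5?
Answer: 9216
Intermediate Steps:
(F(4, 0 - 1*(-3)) + 91)**2 = (5 + 91)**2 = 96**2 = 9216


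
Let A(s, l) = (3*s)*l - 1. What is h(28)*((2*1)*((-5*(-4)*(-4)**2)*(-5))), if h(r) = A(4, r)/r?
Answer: -268000/7 ≈ -38286.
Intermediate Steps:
A(s, l) = -1 + 3*l*s (A(s, l) = 3*l*s - 1 = -1 + 3*l*s)
h(r) = (-1 + 12*r)/r (h(r) = (-1 + 3*r*4)/r = (-1 + 12*r)/r)
h(28)*((2*1)*((-5*(-4)*(-4)**2)*(-5))) = (12 - 1/28)*((2*1)*((-5*(-4)*(-4)**2)*(-5))) = (12 - 1*1/28)*(2*((20*16)*(-5))) = (12 - 1/28)*(2*(320*(-5))) = 335*(2*(-1600))/28 = (335/28)*(-3200) = -268000/7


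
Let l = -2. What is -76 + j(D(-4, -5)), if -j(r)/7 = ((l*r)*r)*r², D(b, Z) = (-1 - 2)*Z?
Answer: 708674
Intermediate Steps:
D(b, Z) = -3*Z
j(r) = 14*r⁴ (j(r) = -7*(-2*r)*r*r² = -7*(-2*r²)*r² = -(-14)*r⁴ = 14*r⁴)
-76 + j(D(-4, -5)) = -76 + 14*(-3*(-5))⁴ = -76 + 14*15⁴ = -76 + 14*50625 = -76 + 708750 = 708674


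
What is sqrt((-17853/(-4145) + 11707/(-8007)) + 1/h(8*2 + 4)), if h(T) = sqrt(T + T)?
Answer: sqrt(12535285990143360 + 220302143334045*sqrt(10))/66378030 ≈ 1.7330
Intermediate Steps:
h(T) = sqrt(2)*sqrt(T) (h(T) = sqrt(2*T) = sqrt(2)*sqrt(T))
sqrt((-17853/(-4145) + 11707/(-8007)) + 1/h(8*2 + 4)) = sqrt((-17853/(-4145) + 11707/(-8007)) + 1/(sqrt(2)*sqrt(8*2 + 4))) = sqrt((-17853*(-1/4145) + 11707*(-1/8007)) + 1/(sqrt(2)*sqrt(16 + 4))) = sqrt((17853/4145 - 11707/8007) + 1/(sqrt(2)*sqrt(20))) = sqrt(94423456/33189015 + 1/(sqrt(2)*(2*sqrt(5)))) = sqrt(94423456/33189015 + 1/(2*sqrt(10))) = sqrt(94423456/33189015 + sqrt(10)/20)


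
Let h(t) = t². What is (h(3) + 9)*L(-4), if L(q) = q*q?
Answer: 288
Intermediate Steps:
L(q) = q²
(h(3) + 9)*L(-4) = (3² + 9)*(-4)² = (9 + 9)*16 = 18*16 = 288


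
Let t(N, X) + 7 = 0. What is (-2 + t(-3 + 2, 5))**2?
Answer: 81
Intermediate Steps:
t(N, X) = -7 (t(N, X) = -7 + 0 = -7)
(-2 + t(-3 + 2, 5))**2 = (-2 - 7)**2 = (-9)**2 = 81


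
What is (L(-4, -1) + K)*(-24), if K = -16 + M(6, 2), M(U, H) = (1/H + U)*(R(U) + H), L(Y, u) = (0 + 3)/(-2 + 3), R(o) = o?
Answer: -936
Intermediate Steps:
L(Y, u) = 3 (L(Y, u) = 3/1 = 3*1 = 3)
M(U, H) = (H + U)*(U + 1/H) (M(U, H) = (1/H + U)*(U + H) = (U + 1/H)*(H + U) = (H + U)*(U + 1/H))
K = 36 (K = -16 + (1 + 6² + 2*6 + 6/2) = -16 + (1 + 36 + 12 + 6*(½)) = -16 + (1 + 36 + 12 + 3) = -16 + 52 = 36)
(L(-4, -1) + K)*(-24) = (3 + 36)*(-24) = 39*(-24) = -936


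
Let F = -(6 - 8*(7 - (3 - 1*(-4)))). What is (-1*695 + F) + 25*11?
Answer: -426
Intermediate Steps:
F = -6 (F = -(6 - 8*(7 - (3 + 4))) = -(6 - 8*(7 - 1*7)) = -(6 - 8*(7 - 7)) = -(6 - 8*0) = -(6 + 0) = -1*6 = -6)
(-1*695 + F) + 25*11 = (-1*695 - 6) + 25*11 = (-695 - 6) + 275 = -701 + 275 = -426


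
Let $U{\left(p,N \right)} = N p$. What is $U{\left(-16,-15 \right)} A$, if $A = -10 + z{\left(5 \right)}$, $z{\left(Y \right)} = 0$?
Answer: $-2400$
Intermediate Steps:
$A = -10$ ($A = -10 + 0 = -10$)
$U{\left(-16,-15 \right)} A = \left(-15\right) \left(-16\right) \left(-10\right) = 240 \left(-10\right) = -2400$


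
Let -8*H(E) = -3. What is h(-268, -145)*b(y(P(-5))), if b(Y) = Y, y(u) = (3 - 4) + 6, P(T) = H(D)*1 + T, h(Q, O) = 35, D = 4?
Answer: 175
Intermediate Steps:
H(E) = 3/8 (H(E) = -⅛*(-3) = 3/8)
P(T) = 3/8 + T (P(T) = (3/8)*1 + T = 3/8 + T)
y(u) = 5 (y(u) = -1 + 6 = 5)
h(-268, -145)*b(y(P(-5))) = 35*5 = 175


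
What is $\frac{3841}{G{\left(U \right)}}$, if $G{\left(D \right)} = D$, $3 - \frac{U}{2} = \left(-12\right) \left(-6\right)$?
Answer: $- \frac{167}{6} \approx -27.833$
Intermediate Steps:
$U = -138$ ($U = 6 - 2 \left(\left(-12\right) \left(-6\right)\right) = 6 - 144 = -138$)
$\frac{3841}{G{\left(U \right)}} = \frac{3841}{-138} = 3841 \left(- \frac{1}{138}\right) = - \frac{167}{6}$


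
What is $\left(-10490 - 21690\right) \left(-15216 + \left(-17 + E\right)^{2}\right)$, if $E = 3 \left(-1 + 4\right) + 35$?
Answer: $466191660$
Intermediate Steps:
$E = 44$ ($E = 3 \cdot 3 + 35 = 9 + 35 = 44$)
$\left(-10490 - 21690\right) \left(-15216 + \left(-17 + E\right)^{2}\right) = \left(-10490 - 21690\right) \left(-15216 + \left(-17 + 44\right)^{2}\right) = - 32180 \left(-15216 + 27^{2}\right) = - 32180 \left(-15216 + 729\right) = \left(-32180\right) \left(-14487\right) = 466191660$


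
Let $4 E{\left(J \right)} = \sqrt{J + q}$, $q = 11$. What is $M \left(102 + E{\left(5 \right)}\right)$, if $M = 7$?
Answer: $721$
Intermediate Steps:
$E{\left(J \right)} = \frac{\sqrt{11 + J}}{4}$ ($E{\left(J \right)} = \frac{\sqrt{J + 11}}{4} = \frac{\sqrt{11 + J}}{4}$)
$M \left(102 + E{\left(5 \right)}\right) = 7 \left(102 + \frac{\sqrt{11 + 5}}{4}\right) = 7 \left(102 + \frac{\sqrt{16}}{4}\right) = 7 \left(102 + \frac{1}{4} \cdot 4\right) = 7 \left(102 + 1\right) = 7 \cdot 103 = 721$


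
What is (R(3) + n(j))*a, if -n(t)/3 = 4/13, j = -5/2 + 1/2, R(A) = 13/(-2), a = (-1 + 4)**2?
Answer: -1737/26 ≈ -66.808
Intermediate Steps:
a = 9 (a = 3**2 = 9)
R(A) = -13/2 (R(A) = 13*(-1/2) = -13/2)
j = -2 (j = -5*1/2 + 1*(1/2) = -5/2 + 1/2 = -2)
n(t) = -12/13
(R(3) + n(j))*a = (-13/2 - 12/13)*9 = -193/26*9 = -1737/26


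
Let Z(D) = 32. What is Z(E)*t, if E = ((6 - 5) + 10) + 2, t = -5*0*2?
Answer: 0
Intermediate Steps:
t = 0 (t = 0*2 = 0)
E = 13 (E = (1 + 10) + 2 = 11 + 2 = 13)
Z(E)*t = 32*0 = 0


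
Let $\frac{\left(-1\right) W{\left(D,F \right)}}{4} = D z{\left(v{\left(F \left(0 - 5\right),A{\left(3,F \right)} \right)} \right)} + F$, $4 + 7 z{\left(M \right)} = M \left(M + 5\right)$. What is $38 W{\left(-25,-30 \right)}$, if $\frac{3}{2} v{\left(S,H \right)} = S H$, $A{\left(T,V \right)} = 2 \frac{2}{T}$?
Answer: $\frac{630950480}{63} \approx 1.0015 \cdot 10^{7}$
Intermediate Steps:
$A{\left(T,V \right)} = \frac{4}{T}$
$v{\left(S,H \right)} = \frac{2 H S}{3}$ ($v{\left(S,H \right)} = \frac{2 S H}{3} = \frac{2 H S}{3}$)
$z{\left(M \right)} = - \frac{4}{7} + \frac{M \left(5 + M\right)}{7}$ ($z{\left(M \right)} = - \frac{4}{7} + \frac{M \left(M + 5\right)}{7} = - \frac{4}{7} + \frac{M \left(5 + M\right)}{7}$)
$W{\left(D,F \right)} = - 4 F - 4 D \left(- \frac{4}{7} - \frac{200 F}{63} + \frac{1600 F^{2}}{567}\right)$ ($W{\left(D,F \right)} = - 4 \left(D \left(- \frac{4}{7} + \frac{\left(\frac{2 \cdot \frac{4}{3} F \left(0 - 5\right)}{3}\right)^{2}}{7} + \frac{5 \frac{2 \cdot \frac{4}{3} F \left(0 - 5\right)}{3}}{7}\right) + F\right) = - 4 \left(D \left(- \frac{4}{7} + \frac{\left(\frac{2 \cdot 4 \cdot \frac{1}{3} F \left(-5\right)}{3}\right)^{2}}{7} + \frac{5 \frac{2 \cdot 4 \cdot \frac{1}{3} F \left(-5\right)}{3}}{7}\right) + F\right) = - 4 \left(D \left(- \frac{4}{7} + \frac{\left(\frac{2}{3} \cdot \frac{4}{3} \left(- 5 F\right)\right)^{2}}{7} + \frac{5 \cdot \frac{2}{3} \cdot \frac{4}{3} \left(- 5 F\right)}{7}\right) + F\right) = - 4 \left(D \left(- \frac{4}{7} + \frac{\left(- \frac{40 F}{9}\right)^{2}}{7} + \frac{5 \left(- \frac{40 F}{9}\right)}{7}\right) + F\right) = - 4 \left(D \left(- \frac{4}{7} + \frac{\frac{1600}{81} F^{2}}{7} - \frac{200 F}{63}\right) + F\right) = - 4 \left(D \left(- \frac{4}{7} + \frac{1600 F^{2}}{567} - \frac{200 F}{63}\right) + F\right) = - 4 \left(D \left(- \frac{4}{7} - \frac{200 F}{63} + \frac{1600 F^{2}}{567}\right) + F\right) = - 4 \left(F + D \left(- \frac{4}{7} - \frac{200 F}{63} + \frac{1600 F^{2}}{567}\right)\right) = - 4 F - 4 D \left(- \frac{4}{7} - \frac{200 F}{63} + \frac{1600 F^{2}}{567}\right)$)
$38 W{\left(-25,-30 \right)} = 38 \left(\left(-4\right) \left(-30\right) + \frac{16}{567} \left(-25\right) \left(81 - 400 \left(-30\right)^{2} + 450 \left(-30\right)\right)\right) = 38 \left(120 + \frac{16}{567} \left(-25\right) \left(81 - 360000 - 13500\right)\right) = 38 \left(120 + \frac{16}{567} \left(-25\right) \left(-373419\right)\right) = 38 \left(120 + \frac{16596400}{63}\right) = 38 \cdot \frac{16603960}{63} = \frac{630950480}{63}$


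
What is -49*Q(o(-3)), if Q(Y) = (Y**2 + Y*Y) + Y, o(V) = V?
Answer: -735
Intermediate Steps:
Q(Y) = Y + 2*Y**2 (Q(Y) = (Y**2 + Y**2) + Y = 2*Y**2 + Y = Y + 2*Y**2)
-49*Q(o(-3)) = -(-147)*(1 + 2*(-3)) = -(-147)*(1 - 6) = -(-147)*(-5) = -49*15 = -735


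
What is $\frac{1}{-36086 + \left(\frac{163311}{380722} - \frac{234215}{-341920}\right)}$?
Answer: $- \frac{13017646624}{469740295063629} \approx -2.7712 \cdot 10^{-5}$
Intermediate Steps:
$\frac{1}{-36086 + \left(\frac{163311}{380722} - \frac{234215}{-341920}\right)} = \frac{1}{-36086 + \left(163311 \cdot \frac{1}{380722} - - \frac{46843}{68384}\right)} = \frac{1}{-36086 + \left(\frac{163311}{380722} + \frac{46843}{68384}\right)} = \frac{1}{-36086 + \frac{14501010035}{13017646624}} = \frac{1}{- \frac{469740295063629}{13017646624}} = - \frac{13017646624}{469740295063629}$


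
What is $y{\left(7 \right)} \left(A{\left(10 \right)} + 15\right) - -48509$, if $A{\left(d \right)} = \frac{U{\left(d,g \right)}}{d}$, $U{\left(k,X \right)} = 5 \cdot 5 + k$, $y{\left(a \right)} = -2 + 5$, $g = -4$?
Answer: $\frac{97129}{2} \approx 48565.0$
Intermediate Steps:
$y{\left(a \right)} = 3$
$U{\left(k,X \right)} = 25 + k$
$A{\left(d \right)} = \frac{25 + d}{d}$
$y{\left(7 \right)} \left(A{\left(10 \right)} + 15\right) - -48509 = 3 \left(\frac{25 + 10}{10} + 15\right) - -48509 = 3 \left(\frac{1}{10} \cdot 35 + 15\right) + 48509 = 3 \left(\frac{7}{2} + 15\right) + 48509 = 3 \cdot \frac{37}{2} + 48509 = \frac{111}{2} + 48509 = \frac{97129}{2}$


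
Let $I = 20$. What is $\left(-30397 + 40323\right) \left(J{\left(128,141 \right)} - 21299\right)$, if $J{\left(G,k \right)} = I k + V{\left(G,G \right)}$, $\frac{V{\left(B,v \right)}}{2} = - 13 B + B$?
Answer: $-213915226$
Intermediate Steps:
$V{\left(B,v \right)} = - 24 B$ ($V{\left(B,v \right)} = 2 \left(- 13 B + B\right) = 2 \left(- 12 B\right) = - 24 B$)
$J{\left(G,k \right)} = - 24 G + 20 k$ ($J{\left(G,k \right)} = 20 k - 24 G = - 24 G + 20 k$)
$\left(-30397 + 40323\right) \left(J{\left(128,141 \right)} - 21299\right) = \left(-30397 + 40323\right) \left(\left(\left(-24\right) 128 + 20 \cdot 141\right) - 21299\right) = 9926 \left(\left(-3072 + 2820\right) - 21299\right) = 9926 \left(-252 - 21299\right) = 9926 \left(-21551\right) = -213915226$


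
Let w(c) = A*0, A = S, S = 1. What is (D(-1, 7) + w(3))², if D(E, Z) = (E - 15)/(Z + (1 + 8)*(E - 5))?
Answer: 256/2209 ≈ 0.11589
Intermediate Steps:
A = 1
D(E, Z) = (-15 + E)/(-45 + Z + 9*E) (D(E, Z) = (-15 + E)/(Z + 9*(-5 + E)) = (-15 + E)/(Z + (-45 + 9*E)) = (-15 + E)/(-45 + Z + 9*E))
w(c) = 0 (w(c) = 1*0 = 0)
(D(-1, 7) + w(3))² = ((-15 - 1)/(-45 + 7 + 9*(-1)) + 0)² = (-16/(-45 + 7 - 9) + 0)² = (-16/(-47) + 0)² = (-1/47*(-16) + 0)² = (16/47 + 0)² = (16/47)² = 256/2209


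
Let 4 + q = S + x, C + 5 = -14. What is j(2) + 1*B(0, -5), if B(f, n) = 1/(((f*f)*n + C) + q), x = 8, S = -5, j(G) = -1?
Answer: -21/20 ≈ -1.0500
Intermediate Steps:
C = -19 (C = -5 - 14 = -19)
q = -1 (q = -4 + (-5 + 8) = -4 + 3 = -1)
B(f, n) = 1/(-20 + n*f²) (B(f, n) = 1/(((f*f)*n - 19) - 1) = 1/((f²*n - 19) - 1) = 1/((n*f² - 19) - 1) = 1/((-19 + n*f²) - 1) = 1/(-20 + n*f²))
j(2) + 1*B(0, -5) = -1 + 1/(-20 - 5*0²) = -1 + 1/(-20 - 5*0) = -1 + 1/(-20 + 0) = -1 + 1/(-20) = -1 + 1*(-1/20) = -1 - 1/20 = -21/20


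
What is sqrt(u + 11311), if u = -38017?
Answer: I*sqrt(26706) ≈ 163.42*I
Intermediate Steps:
sqrt(u + 11311) = sqrt(-38017 + 11311) = sqrt(-26706) = I*sqrt(26706)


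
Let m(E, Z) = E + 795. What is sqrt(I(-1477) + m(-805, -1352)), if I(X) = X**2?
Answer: 3*sqrt(242391) ≈ 1477.0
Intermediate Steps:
m(E, Z) = 795 + E
sqrt(I(-1477) + m(-805, -1352)) = sqrt((-1477)**2 + (795 - 805)) = sqrt(2181529 - 10) = sqrt(2181519) = 3*sqrt(242391)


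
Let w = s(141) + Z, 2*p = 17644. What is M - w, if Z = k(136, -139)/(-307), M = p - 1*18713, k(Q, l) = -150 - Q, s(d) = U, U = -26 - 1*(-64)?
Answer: -3048489/307 ≈ -9929.9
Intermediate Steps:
p = 8822 (p = (½)*17644 = 8822)
U = 38 (U = -26 + 64 = 38)
s(d) = 38
M = -9891 (M = 8822 - 1*18713 = 8822 - 18713 = -9891)
Z = 286/307 (Z = (-150 - 1*136)/(-307) = (-150 - 136)*(-1/307) = -286*(-1/307) = 286/307 ≈ 0.93160)
w = 11952/307 (w = 38 + 286/307 = 11952/307 ≈ 38.932)
M - w = -9891 - 1*11952/307 = -9891 - 11952/307 = -3048489/307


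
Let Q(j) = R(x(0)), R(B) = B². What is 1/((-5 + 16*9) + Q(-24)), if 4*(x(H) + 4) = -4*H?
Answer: 1/155 ≈ 0.0064516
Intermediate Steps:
x(H) = -4 - H (x(H) = -4 + (-4*H)/4 = -4 - H)
Q(j) = 16 (Q(j) = (-4 - 1*0)² = (-4 + 0)² = (-4)² = 16)
1/((-5 + 16*9) + Q(-24)) = 1/((-5 + 16*9) + 16) = 1/((-5 + 144) + 16) = 1/(139 + 16) = 1/155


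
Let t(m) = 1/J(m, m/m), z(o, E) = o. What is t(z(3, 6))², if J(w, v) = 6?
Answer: 1/36 ≈ 0.027778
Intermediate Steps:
t(m) = ⅙ (t(m) = 1/6 = ⅙)
t(z(3, 6))² = (⅙)² = 1/36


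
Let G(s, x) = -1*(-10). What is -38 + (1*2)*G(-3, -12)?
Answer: -18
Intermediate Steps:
G(s, x) = 10
-38 + (1*2)*G(-3, -12) = -38 + (1*2)*10 = -38 + 2*10 = -38 + 20 = -18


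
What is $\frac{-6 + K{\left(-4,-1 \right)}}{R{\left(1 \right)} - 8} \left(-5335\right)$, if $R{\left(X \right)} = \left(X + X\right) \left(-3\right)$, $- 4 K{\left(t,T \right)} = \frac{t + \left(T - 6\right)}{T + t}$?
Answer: $- \frac{139777}{56} \approx -2496.0$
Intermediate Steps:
$K{\left(t,T \right)} = - \frac{-6 + T + t}{4 \left(T + t\right)}$ ($K{\left(t,T \right)} = - \frac{\left(t + \left(T - 6\right)\right) \frac{1}{T + t}}{4} = - \frac{\left(t + \left(-6 + T\right)\right) \frac{1}{T + t}}{4} = - \frac{\left(-6 + T + t\right) \frac{1}{T + t}}{4} = - \frac{\frac{1}{T + t} \left(-6 + T + t\right)}{4} = - \frac{-6 + T + t}{4 \left(T + t\right)}$)
$R{\left(X \right)} = - 6 X$ ($R{\left(X \right)} = 2 X \left(-3\right) = - 6 X$)
$\frac{-6 + K{\left(-4,-1 \right)}}{R{\left(1 \right)} - 8} \left(-5335\right) = \frac{-6 + \frac{6 - -1 - -4}{4 \left(-1 - 4\right)}}{\left(-6\right) 1 - 8} \left(-5335\right) = \frac{-6 + \frac{6 + 1 + 4}{4 \left(-5\right)}}{-6 - 8} \left(-5335\right) = \frac{-6 + \frac{1}{4} \left(- \frac{1}{5}\right) 11}{-14} \left(-5335\right) = \left(-6 - \frac{11}{20}\right) \left(- \frac{1}{14}\right) \left(-5335\right) = \left(- \frac{131}{20}\right) \left(- \frac{1}{14}\right) \left(-5335\right) = \frac{131}{280} \left(-5335\right) = - \frac{139777}{56}$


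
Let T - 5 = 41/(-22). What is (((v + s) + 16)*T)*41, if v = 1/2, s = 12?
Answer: 161253/44 ≈ 3664.8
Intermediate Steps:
T = 69/22 (T = 5 + 41/(-22) = 5 + 41*(-1/22) = 5 - 41/22 = 69/22 ≈ 3.1364)
v = ½ ≈ 0.50000
(((v + s) + 16)*T)*41 = (((½ + 12) + 16)*(69/22))*41 = ((25/2 + 16)*(69/22))*41 = ((57/2)*(69/22))*41 = (3933/44)*41 = 161253/44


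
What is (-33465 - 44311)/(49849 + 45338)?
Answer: -77776/95187 ≈ -0.81709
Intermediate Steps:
(-33465 - 44311)/(49849 + 45338) = -77776/95187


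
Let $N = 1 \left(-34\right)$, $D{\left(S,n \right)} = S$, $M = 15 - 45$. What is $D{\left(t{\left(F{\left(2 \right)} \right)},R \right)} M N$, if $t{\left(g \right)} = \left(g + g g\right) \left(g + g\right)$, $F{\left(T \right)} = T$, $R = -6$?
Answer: $24480$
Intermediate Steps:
$M = -30$ ($M = 15 - 45 = -30$)
$t{\left(g \right)} = 2 g \left(g + g^{2}\right)$ ($t{\left(g \right)} = \left(g + g^{2}\right) 2 g = 2 g \left(g + g^{2}\right)$)
$N = -34$
$D{\left(t{\left(F{\left(2 \right)} \right)},R \right)} M N = 2 \cdot 2^{2} \left(1 + 2\right) \left(-30\right) \left(-34\right) = 2 \cdot 4 \cdot 3 \left(-30\right) \left(-34\right) = 24 \left(-30\right) \left(-34\right) = \left(-720\right) \left(-34\right) = 24480$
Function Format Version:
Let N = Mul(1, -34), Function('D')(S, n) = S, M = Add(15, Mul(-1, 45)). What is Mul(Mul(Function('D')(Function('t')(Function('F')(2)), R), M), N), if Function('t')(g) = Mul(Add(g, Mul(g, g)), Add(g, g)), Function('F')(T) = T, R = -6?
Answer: 24480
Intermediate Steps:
M = -30 (M = Add(15, -45) = -30)
Function('t')(g) = Mul(2, g, Add(g, Pow(g, 2))) (Function('t')(g) = Mul(Add(g, Pow(g, 2)), Mul(2, g)) = Mul(2, g, Add(g, Pow(g, 2))))
N = -34
Mul(Mul(Function('D')(Function('t')(Function('F')(2)), R), M), N) = Mul(Mul(Mul(2, Pow(2, 2), Add(1, 2)), -30), -34) = Mul(Mul(Mul(2, 4, 3), -30), -34) = Mul(Mul(24, -30), -34) = Mul(-720, -34) = 24480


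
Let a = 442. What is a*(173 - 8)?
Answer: 72930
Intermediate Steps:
a*(173 - 8) = 442*(173 - 8) = 442*165 = 72930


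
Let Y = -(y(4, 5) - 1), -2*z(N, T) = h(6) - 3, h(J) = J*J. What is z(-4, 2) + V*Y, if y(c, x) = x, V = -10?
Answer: 47/2 ≈ 23.500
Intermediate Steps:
h(J) = J²
z(N, T) = -33/2 (z(N, T) = -(6² - 3)/2 = -(36 - 3)/2 = -½*33 = -33/2)
Y = -4 (Y = -(5 - 1) = -1*4 = -4)
z(-4, 2) + V*Y = -33/2 - 10*(-4) = -33/2 + 40 = 47/2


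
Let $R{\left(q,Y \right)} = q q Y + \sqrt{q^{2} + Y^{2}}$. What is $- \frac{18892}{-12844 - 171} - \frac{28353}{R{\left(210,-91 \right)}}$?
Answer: $\frac{6239510488444952}{4277677649436965} + \frac{28353 \sqrt{1069}}{2300710222517} \approx 1.4586$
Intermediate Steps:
$R{\left(q,Y \right)} = \sqrt{Y^{2} + q^{2}} + Y q^{2}$ ($R{\left(q,Y \right)} = q^{2} Y + \sqrt{Y^{2} + q^{2}} = Y q^{2} + \sqrt{Y^{2} + q^{2}} = \sqrt{Y^{2} + q^{2}} + Y q^{2}$)
$- \frac{18892}{-12844 - 171} - \frac{28353}{R{\left(210,-91 \right)}} = - \frac{18892}{-12844 - 171} - \frac{28353}{\sqrt{\left(-91\right)^{2} + 210^{2}} - 91 \cdot 210^{2}} = - \frac{18892}{-12844 - 171} - \frac{28353}{\sqrt{8281 + 44100} - 4013100} = - \frac{18892}{-13015} - \frac{28353}{\sqrt{52381} - 4013100} = \left(-18892\right) \left(- \frac{1}{13015}\right) - \frac{28353}{7 \sqrt{1069} - 4013100} = \frac{18892}{13015} - \frac{28353}{-4013100 + 7 \sqrt{1069}}$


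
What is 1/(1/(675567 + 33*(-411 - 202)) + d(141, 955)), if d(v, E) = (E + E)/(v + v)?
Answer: 10266962/69538659 ≈ 0.14764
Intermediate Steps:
d(v, E) = E/v (d(v, E) = (2*E)/((2*v)) = (2*E)*(1/(2*v)) = E/v)
1/(1/(675567 + 33*(-411 - 202)) + d(141, 955)) = 1/(1/(675567 + 33*(-411 - 202)) + 955/141) = 1/(1/(675567 + 33*(-613)) + 955*(1/141)) = 1/(1/(675567 - 20229) + 955/141) = 1/(1/655338 + 955/141) = 1/(69538659/10266962) = 10266962/69538659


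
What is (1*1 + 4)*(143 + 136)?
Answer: 1395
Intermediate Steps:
(1*1 + 4)*(143 + 136) = (1 + 4)*279 = 5*279 = 1395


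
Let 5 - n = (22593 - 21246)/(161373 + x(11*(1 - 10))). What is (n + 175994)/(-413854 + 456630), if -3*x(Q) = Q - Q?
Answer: 1183395220/287620477 ≈ 4.1144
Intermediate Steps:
x(Q) = 0 (x(Q) = -(Q - Q)/3 = -⅓*0 = 0)
n = 268506/53791 (n = 5 - (22593 - 21246)/(161373 + 0) = 5 - 1347/161373 = 5 - 1*449/53791 = 5 - 449/53791 = 268506/53791 ≈ 4.9917)
(n + 175994)/(-413854 + 456630) = (268506/53791 + 175994)/(-413854 + 456630) = (9467161760/53791)/42776 = (9467161760/53791)*(1/42776) = 1183395220/287620477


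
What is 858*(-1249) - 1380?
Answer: -1073022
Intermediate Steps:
858*(-1249) - 1380 = -1071642 - 1380 = -1073022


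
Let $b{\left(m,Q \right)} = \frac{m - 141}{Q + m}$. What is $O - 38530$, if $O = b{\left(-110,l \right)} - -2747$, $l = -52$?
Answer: $- \frac{5796595}{162} \approx -35781.0$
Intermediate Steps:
$b{\left(m,Q \right)} = \frac{-141 + m}{Q + m}$
$O = \frac{445265}{162}$ ($O = \frac{-141 - 110}{-52 - 110} - -2747 = \frac{1}{-162} \left(-251\right) + 2747 = \left(- \frac{1}{162}\right) \left(-251\right) + 2747 = \frac{251}{162} + 2747 = \frac{445265}{162} \approx 2748.6$)
$O - 38530 = \frac{445265}{162} - 38530 = - \frac{5796595}{162}$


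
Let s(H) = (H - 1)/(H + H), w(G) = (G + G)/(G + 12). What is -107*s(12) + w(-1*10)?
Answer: -1417/24 ≈ -59.042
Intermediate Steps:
w(G) = 2*G/(12 + G) (w(G) = (2*G)/(12 + G) = 2*G/(12 + G))
s(H) = (-1 + H)/(2*H) (s(H) = (-1 + H)/((2*H)) = (-1 + H)*(1/(2*H)) = (-1 + H)/(2*H))
-107*s(12) + w(-1*10) = -107*(-1 + 12)/(2*12) + 2*(-1*10)/(12 - 1*10) = -107*11/(2*12) + 2*(-10)/(12 - 10) = -107*11/24 + 2*(-10)/2 = -1177/24 + 2*(-10)*(½) = -1177/24 - 10 = -1417/24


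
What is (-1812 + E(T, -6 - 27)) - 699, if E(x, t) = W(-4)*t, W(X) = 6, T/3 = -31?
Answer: -2709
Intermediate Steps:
T = -93 (T = 3*(-31) = -93)
E(x, t) = 6*t
(-1812 + E(T, -6 - 27)) - 699 = (-1812 + 6*(-6 - 27)) - 699 = (-1812 + 6*(-33)) - 699 = (-1812 - 198) - 699 = -2010 - 699 = -2709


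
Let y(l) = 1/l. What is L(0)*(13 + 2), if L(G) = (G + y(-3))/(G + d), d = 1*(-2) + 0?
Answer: 5/2 ≈ 2.5000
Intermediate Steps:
d = -2 (d = -2 + 0 = -2)
L(G) = (-⅓ + G)/(-2 + G) (L(G) = (G + 1/(-3))/(G - 2) = (G - ⅓)/(-2 + G) = (-⅓ + G)/(-2 + G))
L(0)*(13 + 2) = ((-⅓ + 0)/(-2 + 0))*(13 + 2) = (-⅓/(-2))*15 = -½*(-⅓)*15 = (⅙)*15 = 5/2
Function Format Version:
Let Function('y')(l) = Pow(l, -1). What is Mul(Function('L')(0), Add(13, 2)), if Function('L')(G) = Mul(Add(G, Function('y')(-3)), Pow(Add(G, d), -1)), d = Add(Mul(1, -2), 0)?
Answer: Rational(5, 2) ≈ 2.5000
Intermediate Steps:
d = -2 (d = Add(-2, 0) = -2)
Function('L')(G) = Mul(Pow(Add(-2, G), -1), Add(Rational(-1, 3), G)) (Function('L')(G) = Mul(Add(G, Pow(-3, -1)), Pow(Add(G, -2), -1)) = Mul(Add(G, Rational(-1, 3)), Pow(Add(-2, G), -1)) = Mul(Add(Rational(-1, 3), G), Pow(Add(-2, G), -1)) = Mul(Pow(Add(-2, G), -1), Add(Rational(-1, 3), G)))
Mul(Function('L')(0), Add(13, 2)) = Mul(Mul(Pow(Add(-2, 0), -1), Add(Rational(-1, 3), 0)), Add(13, 2)) = Mul(Mul(Pow(-2, -1), Rational(-1, 3)), 15) = Mul(Mul(Rational(-1, 2), Rational(-1, 3)), 15) = Mul(Rational(1, 6), 15) = Rational(5, 2)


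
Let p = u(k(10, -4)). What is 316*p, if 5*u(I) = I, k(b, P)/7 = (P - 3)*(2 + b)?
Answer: -185808/5 ≈ -37162.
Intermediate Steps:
k(b, P) = 7*(-3 + P)*(2 + b) (k(b, P) = 7*((P - 3)*(2 + b)) = 7*((-3 + P)*(2 + b)) = 7*(-3 + P)*(2 + b))
u(I) = I/5
p = -588/5 (p = (-42 - 21*10 + 14*(-4) + 7*(-4)*10)/5 = (-42 - 210 - 56 - 280)/5 = (1/5)*(-588) = -588/5 ≈ -117.60)
316*p = 316*(-588/5) = -185808/5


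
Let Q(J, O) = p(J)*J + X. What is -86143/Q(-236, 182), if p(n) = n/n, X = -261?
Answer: 86143/497 ≈ 173.33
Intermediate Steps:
p(n) = 1
Q(J, O) = -261 + J (Q(J, O) = 1*J - 261 = J - 261 = -261 + J)
-86143/Q(-236, 182) = -86143/(-261 - 236) = -86143/(-497) = -86143*(-1/497) = 86143/497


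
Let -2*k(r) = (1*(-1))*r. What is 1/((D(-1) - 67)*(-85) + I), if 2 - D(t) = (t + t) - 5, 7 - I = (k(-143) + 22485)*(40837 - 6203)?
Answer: -1/776264222 ≈ -1.2882e-9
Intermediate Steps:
k(r) = r/2 (k(r) = -1*(-1)*r/2 = -(-1)*r/2 = r/2)
I = -776269152 (I = 7 - ((1/2)*(-143) + 22485)*(40837 - 6203) = 7 - (-143/2 + 22485)*34634 = 7 - 44827*34634/2 = 7 - 1*776269159 = 7 - 776269159 = -776269152)
D(t) = 7 - 2*t (D(t) = 2 - ((t + t) - 5) = 2 - (2*t - 5) = 2 - (-5 + 2*t) = 2 + (5 - 2*t) = 7 - 2*t)
1/((D(-1) - 67)*(-85) + I) = 1/(((7 - 2*(-1)) - 67)*(-85) - 776269152) = 1/(((7 + 2) - 67)*(-85) - 776269152) = 1/((9 - 67)*(-85) - 776269152) = 1/(-58*(-85) - 776269152) = 1/(4930 - 776269152) = 1/(-776264222) = -1/776264222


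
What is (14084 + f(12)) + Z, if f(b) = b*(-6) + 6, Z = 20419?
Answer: 34437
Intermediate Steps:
f(b) = 6 - 6*b (f(b) = -6*b + 6 = 6 - 6*b)
(14084 + f(12)) + Z = (14084 + (6 - 6*12)) + 20419 = (14084 + (6 - 72)) + 20419 = (14084 - 66) + 20419 = 14018 + 20419 = 34437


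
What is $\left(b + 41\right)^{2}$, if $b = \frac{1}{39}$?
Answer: $\frac{2560000}{1521} \approx 1683.1$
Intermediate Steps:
$b = \frac{1}{39} \approx 0.025641$
$\left(b + 41\right)^{2} = \left(\frac{1}{39} + 41\right)^{2} = \left(\frac{1600}{39}\right)^{2} = \frac{2560000}{1521}$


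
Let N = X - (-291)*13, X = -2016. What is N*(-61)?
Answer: -107787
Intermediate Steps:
N = 1767 (N = -2016 - (-291)*13 = -2016 - 1*(-3783) = -2016 + 3783 = 1767)
N*(-61) = 1767*(-61) = -107787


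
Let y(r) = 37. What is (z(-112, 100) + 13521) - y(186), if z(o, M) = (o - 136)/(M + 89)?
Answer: 2548228/189 ≈ 13483.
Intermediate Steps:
z(o, M) = (-136 + o)/(89 + M)
(z(-112, 100) + 13521) - y(186) = ((-136 - 112)/(89 + 100) + 13521) - 1*37 = (-248/189 + 13521) - 37 = 2555221/189 - 37 = 2548228/189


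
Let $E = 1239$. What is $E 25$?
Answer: $30975$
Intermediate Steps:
$E 25 = 1239 \cdot 25 = 30975$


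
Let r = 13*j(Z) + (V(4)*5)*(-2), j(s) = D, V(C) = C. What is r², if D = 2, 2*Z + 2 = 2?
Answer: 196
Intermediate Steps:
Z = 0 (Z = -1 + (½)*2 = -1 + 1 = 0)
j(s) = 2
r = -14 (r = 13*2 + (4*5)*(-2) = 26 + 20*(-2) = 26 - 40 = -14)
r² = (-14)² = 196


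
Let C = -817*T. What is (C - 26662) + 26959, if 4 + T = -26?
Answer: 24807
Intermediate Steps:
T = -30 (T = -4 - 26 = -30)
C = 24510 (C = -817*(-30) = 24510)
(C - 26662) + 26959 = (24510 - 26662) + 26959 = -2152 + 26959 = 24807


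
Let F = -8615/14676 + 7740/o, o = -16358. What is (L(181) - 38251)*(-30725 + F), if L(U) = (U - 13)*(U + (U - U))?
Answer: 28926574216131515/120035004 ≈ 2.4098e+8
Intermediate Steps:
F = -127258205/120035004 (F = -8615/14676 + 7740/(-16358) = -8615*1/14676 + 7740*(-1/16358) = -8615/14676 - 3870/8179 = -127258205/120035004 ≈ -1.0602)
L(U) = U*(-13 + U) (L(U) = (-13 + U)*(U + 0) = (-13 + U)*U = U*(-13 + U))
(L(181) - 38251)*(-30725 + F) = (181*(-13 + 181) - 38251)*(-30725 - 127258205/120035004) = (181*168 - 38251)*(-3688202756105/120035004) = (30408 - 38251)*(-3688202756105/120035004) = -7843*(-3688202756105/120035004) = 28926574216131515/120035004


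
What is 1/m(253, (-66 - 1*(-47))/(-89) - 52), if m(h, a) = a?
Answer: -89/4609 ≈ -0.019310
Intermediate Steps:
1/m(253, (-66 - 1*(-47))/(-89) - 52) = 1/((-66 - 1*(-47))/(-89) - 52) = 1/((-66 + 47)*(-1/89) - 52) = 1/(-19*(-1/89) - 52) = 1/(19/89 - 52) = 1/(-4609/89) = -89/4609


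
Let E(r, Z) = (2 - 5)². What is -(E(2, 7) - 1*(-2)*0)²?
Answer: -81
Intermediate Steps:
E(r, Z) = 9 (E(r, Z) = (-3)² = 9)
-(E(2, 7) - 1*(-2)*0)² = -(9 - 1*(-2)*0)² = -(9 + 2*0)² = -(9 + 0)² = -1*9² = -1*81 = -81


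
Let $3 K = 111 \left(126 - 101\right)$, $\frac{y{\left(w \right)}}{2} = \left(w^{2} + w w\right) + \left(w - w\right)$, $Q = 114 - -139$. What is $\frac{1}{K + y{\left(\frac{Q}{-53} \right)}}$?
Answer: $\frac{2809}{2854361} \approx 0.00098411$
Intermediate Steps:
$Q = 253$ ($Q = 114 + 139 = 253$)
$y{\left(w \right)} = 4 w^{2}$ ($y{\left(w \right)} = 2 \left(\left(w^{2} + w w\right) + \left(w - w\right)\right) = 2 \left(\left(w^{2} + w^{2}\right) + 0\right) = 2 \left(2 w^{2} + 0\right) = 2 \cdot 2 w^{2} = 4 w^{2}$)
$K = 925$ ($K = \frac{111 \left(126 - 101\right)}{3} = \frac{111 \cdot 25}{3} = \frac{1}{3} \cdot 2775 = 925$)
$\frac{1}{K + y{\left(\frac{Q}{-53} \right)}} = \frac{1}{925 + 4 \left(\frac{253}{-53}\right)^{2}} = \frac{1}{925 + 4 \left(253 \left(- \frac{1}{53}\right)\right)^{2}} = \frac{1}{925 + 4 \left(- \frac{253}{53}\right)^{2}} = \frac{1}{925 + 4 \cdot \frac{64009}{2809}} = \frac{1}{925 + \frac{256036}{2809}} = \frac{1}{\frac{2854361}{2809}} = \frac{2809}{2854361}$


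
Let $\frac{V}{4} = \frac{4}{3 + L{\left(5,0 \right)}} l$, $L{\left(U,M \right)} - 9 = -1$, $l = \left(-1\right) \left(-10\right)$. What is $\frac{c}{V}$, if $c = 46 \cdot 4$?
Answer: $\frac{253}{20} \approx 12.65$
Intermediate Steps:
$l = 10$
$L{\left(U,M \right)} = 8$ ($L{\left(U,M \right)} = 9 - 1 = 8$)
$V = \frac{160}{11}$ ($V = 4 \frac{4}{3 + 8} \cdot 10 = 4 \cdot \frac{4}{11} \cdot 10 = 4 \cdot \frac{40}{11} = \frac{160}{11} \approx 14.545$)
$c = 184$
$\frac{c}{V} = \frac{184}{\frac{160}{11}} = 184 \cdot \frac{11}{160} = \frac{253}{20}$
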